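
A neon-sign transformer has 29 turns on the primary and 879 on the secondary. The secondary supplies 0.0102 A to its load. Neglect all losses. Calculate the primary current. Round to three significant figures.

I_p ≈ 0.309 A

For an ideal transformer I_p/I_s = N_s/N_p, so I_p = 0.0102 × 879/29 = 0.309 A.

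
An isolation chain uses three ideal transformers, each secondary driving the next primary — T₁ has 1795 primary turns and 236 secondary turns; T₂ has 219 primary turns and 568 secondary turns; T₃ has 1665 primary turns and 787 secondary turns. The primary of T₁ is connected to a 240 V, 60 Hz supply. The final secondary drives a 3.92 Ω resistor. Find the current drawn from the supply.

I_supply ≈ 1.59 A

Secondary of T₁: V = 240.00 × 236/1795 = 31.554 V.
Secondary of T₂: V = 31.554 × 568/219 = 81.840 V.
Secondary of T₃: V = 81.840 × 787/1665 = 38.683 V.
I_load = 38.683/3.92 = 9.8682 A, so P_out = 38.683 × 9.8682 = 381.73 W.
All ideal ⇒ P_in = P_out, so I_supply = 381.73/240 = 1.59 A.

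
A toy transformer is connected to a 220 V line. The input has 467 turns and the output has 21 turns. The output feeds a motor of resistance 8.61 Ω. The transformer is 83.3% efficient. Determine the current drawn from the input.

V_out = 220 × 21/467 = 9.8929 V.
I_out = V_out/R = 9.8929/8.61 = 1.1490 A.
P_out = V_out I_out = 9.8929 × 1.1490 = 11.367 W.
P_in = P_out/η = 11.367/0.833 = 13.646 W.
I_in = P_in/V_in = 13.646/220 = 0.0620 A.

I_in ≈ 0.0620 A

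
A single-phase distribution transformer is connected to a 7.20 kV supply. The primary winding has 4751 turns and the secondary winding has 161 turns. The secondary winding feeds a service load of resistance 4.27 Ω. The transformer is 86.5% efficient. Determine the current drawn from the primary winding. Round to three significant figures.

V_s = 7200 × 161/4751 = 243.99 V.
I_s = V_s/R = 243.99/4.27 = 57.141 A.
P_out = V_s I_s = 243.99 × 57.141 = 13942 W.
P_in = P_out/η = 13942/0.865 = 16118 W.
I_p = P_in/V_p = 16118/7200 = 2.24 A.

I_p ≈ 2.24 A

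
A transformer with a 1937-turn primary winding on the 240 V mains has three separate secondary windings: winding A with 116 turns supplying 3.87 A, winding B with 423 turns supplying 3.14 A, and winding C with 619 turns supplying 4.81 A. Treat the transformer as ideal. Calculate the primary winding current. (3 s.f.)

V_A = 240 × 116/1937 = 14.373 V; V_B = 240 × 423/1937 = 52.411 V; V_C = 240 × 619/1937 = 76.696 V.
P_out = V_A I_A + V_B I_B + V_C I_C = 14.373×3.87 + 52.411×3.14 + 76.696×4.81 = 55.623 + 164.57 + 368.91 = 589.10 W.
Ideal ⇒ P_in = P_out, so I_p = P_out/V_p = 589.10/240 = 2.45 A.

I_p ≈ 2.45 A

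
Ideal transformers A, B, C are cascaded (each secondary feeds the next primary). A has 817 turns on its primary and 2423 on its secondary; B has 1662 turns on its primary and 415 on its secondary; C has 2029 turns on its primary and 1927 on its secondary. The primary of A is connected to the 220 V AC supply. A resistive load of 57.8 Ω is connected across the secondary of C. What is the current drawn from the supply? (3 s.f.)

After A: V = 220.00 × 2423/817 = 652.46 V.
After B: V = 652.46 × 415/1662 = 162.92 V.
After C: V = 162.92 × 1927/2029 = 154.73 V.
I_load = 154.73/57.8 = 2.6770 A, so P_out = 154.73 × 2.6770 = 414.20 W.
All ideal ⇒ P_in = P_out, so I_supply = 414.20/220 = 1.88 A.

I_supply ≈ 1.88 A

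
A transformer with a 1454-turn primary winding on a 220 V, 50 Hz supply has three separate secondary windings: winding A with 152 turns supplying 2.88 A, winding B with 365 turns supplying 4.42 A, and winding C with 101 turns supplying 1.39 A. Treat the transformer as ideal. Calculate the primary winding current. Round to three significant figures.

V_A = 220 × 152/1454 = 22.999 V; V_B = 220 × 365/1454 = 55.227 V; V_C = 220 × 101/1454 = 15.282 V.
P_out = V_A I_A + V_B I_B + V_C I_C = 22.999×2.88 + 55.227×4.42 + 15.282×1.39 = 66.236 + 244.10 + 21.242 = 331.58 W.
Ideal ⇒ P_in = P_out, so I_p = P_out/V_p = 331.58/220 = 1.51 A.

I_p ≈ 1.51 A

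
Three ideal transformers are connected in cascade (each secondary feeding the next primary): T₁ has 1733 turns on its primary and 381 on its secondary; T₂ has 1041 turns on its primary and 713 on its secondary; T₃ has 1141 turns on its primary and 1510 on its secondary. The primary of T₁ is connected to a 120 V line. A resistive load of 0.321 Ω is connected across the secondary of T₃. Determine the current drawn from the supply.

I_supply ≈ 14.8 A

Secondary of T₁: V = 120.00 × 381/1733 = 26.382 V.
Secondary of T₂: V = 26.382 × 713/1041 = 18.070 V.
Secondary of T₃: V = 18.070 × 1510/1141 = 23.913 V.
I_load = 23.913/0.321 = 74.496 A, so P_out = 23.913 × 74.496 = 1781.4 W.
All ideal ⇒ P_in = P_out, so I_supply = 1781.4/120 = 14.8 A.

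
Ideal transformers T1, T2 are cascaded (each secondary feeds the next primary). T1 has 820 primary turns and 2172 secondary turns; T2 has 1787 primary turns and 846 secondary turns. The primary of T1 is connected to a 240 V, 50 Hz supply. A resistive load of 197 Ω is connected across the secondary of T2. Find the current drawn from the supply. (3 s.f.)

I_supply ≈ 1.92 A

After T1: V = 240.00 × 2172/820 = 635.71 V.
After T2: V = 635.71 × 846/1787 = 300.96 V.
I_load = 300.96/197 = 1.5277 A, so P_out = 300.96 × 1.5277 = 459.77 W.
All ideal ⇒ P_in = P_out, so I_supply = 459.77/240 = 1.92 A.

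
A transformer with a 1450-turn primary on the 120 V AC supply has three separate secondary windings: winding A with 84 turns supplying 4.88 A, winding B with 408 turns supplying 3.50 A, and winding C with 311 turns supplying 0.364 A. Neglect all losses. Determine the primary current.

I_p ≈ 1.35 A

V_A = 120 × 84/1450 = 6.9517 V; V_B = 120 × 408/1450 = 33.766 V; V_C = 120 × 311/1450 = 25.738 V.
P_out = V_A I_A + V_B I_B + V_C I_C = 6.9517×4.88 + 33.766×3.50 + 25.738×0.364 = 33.924 + 118.18 + 9.3686 = 161.47 W.
Ideal ⇒ P_in = P_out, so I_p = P_out/V_p = 161.47/120 = 1.35 A.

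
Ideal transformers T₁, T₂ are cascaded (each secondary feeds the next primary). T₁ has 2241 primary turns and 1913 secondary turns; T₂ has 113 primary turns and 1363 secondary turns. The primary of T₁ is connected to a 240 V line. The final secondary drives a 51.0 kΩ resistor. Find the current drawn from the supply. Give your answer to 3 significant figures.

After T₁: V = 240.00 × 1913/2241 = 204.87 V.
After T₂: V = 204.87 × 1363/113 = 2471.2 V.
I_load = 2471.2/51000 = 0.048454 A, so P_out = 2471.2 × 0.048454 = 119.74 W.
All ideal ⇒ P_in = P_out, so I_supply = 119.74/240 = 0.499 A.

I_supply ≈ 0.499 A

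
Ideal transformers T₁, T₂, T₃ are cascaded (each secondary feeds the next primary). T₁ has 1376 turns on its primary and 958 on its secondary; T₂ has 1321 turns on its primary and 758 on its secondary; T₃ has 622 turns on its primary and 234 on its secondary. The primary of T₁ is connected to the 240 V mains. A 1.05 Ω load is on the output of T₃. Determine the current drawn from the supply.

I_supply ≈ 5.16 A

After T₁: V = 240.00 × 958/1376 = 167.09 V.
After T₂: V = 167.09 × 758/1321 = 95.879 V.
After T₃: V = 95.879 × 234/622 = 36.070 V.
I_load = 36.070/1.05 = 34.353 A, so P_out = 36.070 × 34.353 = 1239.1 W.
All ideal ⇒ P_in = P_out, so I_supply = 1239.1/240 = 5.16 A.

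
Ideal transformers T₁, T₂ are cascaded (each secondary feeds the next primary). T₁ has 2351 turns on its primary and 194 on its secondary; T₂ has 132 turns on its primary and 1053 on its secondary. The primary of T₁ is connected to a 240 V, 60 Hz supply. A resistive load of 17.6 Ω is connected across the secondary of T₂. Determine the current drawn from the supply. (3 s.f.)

Secondary of T₁: V = 240.00 × 194/2351 = 19.804 V.
Secondary of T₂: V = 19.804 × 1053/132 = 157.98 V.
I_load = 157.98/17.6 = 8.9764 A, so P_out = 157.98 × 8.9764 = 1418.1 W.
All ideal ⇒ P_in = P_out, so I_supply = 1418.1/240 = 5.91 A.

I_supply ≈ 5.91 A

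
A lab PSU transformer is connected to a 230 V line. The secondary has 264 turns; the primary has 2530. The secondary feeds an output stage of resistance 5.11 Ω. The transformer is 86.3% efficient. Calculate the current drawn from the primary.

I_p ≈ 0.568 A

V_s = 230 × 264/2530 = 24.000 V.
I_s = V_s/R = 24.000/5.11 = 4.6967 A.
P_out = V_s I_s = 24.000 × 4.6967 = 112.72 W.
P_in = P_out/η = 112.72/0.863 = 130.61 W.
I_p = P_in/V_p = 130.61/230 = 0.568 A.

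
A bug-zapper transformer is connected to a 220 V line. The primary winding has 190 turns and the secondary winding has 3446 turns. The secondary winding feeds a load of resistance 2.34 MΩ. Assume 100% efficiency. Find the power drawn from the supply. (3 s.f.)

P ≈ 6.80 W

V_s = V_p × N_s/N_p = 220 × 3446/190 = 3990.1 V.
I_s = V_s/R = 3990.1/(2.34×10^6) = 0.0017052 A.
I_p = I_s × N_s/N_p = 0.0017052 × 3446/190 = 0.030926 A.
P = V_p I_p = 220 × 0.030926 = 6.80 W.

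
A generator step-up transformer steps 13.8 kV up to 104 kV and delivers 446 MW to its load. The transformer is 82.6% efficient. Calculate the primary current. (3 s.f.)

I_p ≈ 39100 A

P_in = P_out/η = 4.46×10^8/0.826 = 5.3995×10^8 W.
I_p = P_in/V_p = 5.3995×10^8/13800 = 39100 A.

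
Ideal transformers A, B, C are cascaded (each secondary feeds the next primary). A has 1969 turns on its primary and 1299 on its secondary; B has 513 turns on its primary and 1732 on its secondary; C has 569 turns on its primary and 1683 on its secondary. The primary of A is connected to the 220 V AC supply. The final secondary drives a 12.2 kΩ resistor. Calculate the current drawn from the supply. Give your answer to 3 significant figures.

Secondary of A: V = 220.00 × 1299/1969 = 145.14 V.
Secondary of B: V = 145.14 × 1732/513 = 490.02 V.
Secondary of C: V = 490.02 × 1683/569 = 1449.4 V.
I_load = 1449.4/12200 = 0.11880 A, so P_out = 1449.4 × 0.11880 = 172.19 W.
All ideal ⇒ P_in = P_out, so I_supply = 172.19/220 = 0.783 A.

I_supply ≈ 0.783 A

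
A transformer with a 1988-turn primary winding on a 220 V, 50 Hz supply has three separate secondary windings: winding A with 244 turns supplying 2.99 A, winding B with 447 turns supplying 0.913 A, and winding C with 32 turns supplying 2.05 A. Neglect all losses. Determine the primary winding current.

I_p ≈ 0.605 A

V_A = 220 × 244/1988 = 27.002 V; V_B = 220 × 447/1988 = 49.467 V; V_C = 220 × 32/1988 = 3.5412 V.
P_out = V_A I_A + V_B I_B + V_C I_C = 27.002×2.99 + 49.467×0.913 + 3.5412×2.05 = 80.736 + 45.163 + 7.2596 = 133.16 W.
Ideal ⇒ P_in = P_out, so I_p = P_out/V_p = 133.16/220 = 0.605 A.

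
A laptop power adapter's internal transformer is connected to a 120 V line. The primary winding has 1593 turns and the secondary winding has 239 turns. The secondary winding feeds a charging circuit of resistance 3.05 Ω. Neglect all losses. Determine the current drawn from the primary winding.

V_s = V_p × N_s/N_p = 120 × 239/1593 = 18.004 V.
I_s = V_s/R = 18.004/3.05 = 5.9029 A.
For an ideal transformer I_p N_p = I_s N_s, so I_p = 5.9029 × 239/1593 = 0.886 A.

I_p ≈ 0.886 A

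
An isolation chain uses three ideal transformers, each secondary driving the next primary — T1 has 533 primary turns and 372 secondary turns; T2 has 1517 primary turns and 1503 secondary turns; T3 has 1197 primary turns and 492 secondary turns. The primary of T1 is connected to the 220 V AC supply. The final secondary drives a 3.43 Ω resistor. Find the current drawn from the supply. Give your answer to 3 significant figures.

I_supply ≈ 5.18 A

Secondary of T1: V = 220.00 × 372/533 = 153.55 V.
Secondary of T2: V = 153.55 × 1503/1517 = 152.13 V.
Secondary of T3: V = 152.13 × 492/1197 = 62.529 V.
I_load = 62.529/3.43 = 18.230 A, so P_out = 62.529 × 18.230 = 1139.9 W.
All ideal ⇒ P_in = P_out, so I_supply = 1139.9/220 = 5.18 A.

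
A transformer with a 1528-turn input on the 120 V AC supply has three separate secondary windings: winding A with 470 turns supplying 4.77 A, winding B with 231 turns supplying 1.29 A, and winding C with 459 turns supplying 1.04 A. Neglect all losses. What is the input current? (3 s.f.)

V_A = 120 × 470/1528 = 36.911 V; V_B = 120 × 231/1528 = 18.141 V; V_C = 120 × 459/1528 = 36.047 V.
P_out = V_A I_A + V_B I_B + V_C I_C = 36.911×4.77 + 18.141×1.29 + 36.047×1.04 = 176.07 + 23.402 + 37.489 = 236.96 W.
Ideal ⇒ P_in = P_out, so I_in = P_out/V_in = 236.96/120 = 1.97 A.

I_in ≈ 1.97 A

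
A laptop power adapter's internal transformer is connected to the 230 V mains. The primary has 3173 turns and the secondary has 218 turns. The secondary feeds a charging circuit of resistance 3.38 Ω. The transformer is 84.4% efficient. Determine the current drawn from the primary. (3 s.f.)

I_p ≈ 0.381 A

V_s = 230 × 218/3173 = 15.802 V.
I_s = V_s/R = 15.802/3.38 = 4.6752 A.
P_out = V_s I_s = 15.802 × 4.6752 = 73.877 W.
P_in = P_out/η = 73.877/0.844 = 87.533 W.
I_p = P_in/V_p = 87.533/230 = 0.381 A.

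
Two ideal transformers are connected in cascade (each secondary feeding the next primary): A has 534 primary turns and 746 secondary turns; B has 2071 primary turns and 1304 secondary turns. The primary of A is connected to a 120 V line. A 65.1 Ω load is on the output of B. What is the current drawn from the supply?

After A: V = 120.00 × 746/534 = 167.64 V.
After B: V = 167.64 × 1304/2071 = 105.55 V.
I_load = 105.55/65.1 = 1.6214 A, so P_out = 105.55 × 1.6214 = 171.15 W.
All ideal ⇒ P_in = P_out, so I_supply = 171.15/120 = 1.43 A.

I_supply ≈ 1.43 A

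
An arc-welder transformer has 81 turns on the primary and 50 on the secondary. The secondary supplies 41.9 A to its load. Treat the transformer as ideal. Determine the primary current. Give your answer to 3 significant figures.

For an ideal transformer I_p/I_s = N_s/N_p, so I_p = 41.9 × 50/81 = 25.9 A.

I_p ≈ 25.9 A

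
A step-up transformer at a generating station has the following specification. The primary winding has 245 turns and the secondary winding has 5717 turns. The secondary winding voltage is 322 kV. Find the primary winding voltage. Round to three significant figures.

V_p ≈ 13800 V

V_p/V_s = N_p/N_s, so V_p = 322000 × 245/5717 = 13800 V.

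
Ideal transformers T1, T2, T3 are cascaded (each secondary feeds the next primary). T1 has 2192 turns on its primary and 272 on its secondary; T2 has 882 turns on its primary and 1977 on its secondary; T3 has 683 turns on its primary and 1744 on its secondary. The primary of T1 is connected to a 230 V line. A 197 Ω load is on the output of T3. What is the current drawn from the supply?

I_supply ≈ 0.589 A

Secondary of T1: V = 230.00 × 272/2192 = 28.540 V.
Secondary of T2: V = 28.540 × 1977/882 = 63.973 V.
Secondary of T3: V = 63.973 × 1744/683 = 163.35 V.
I_load = 163.35/197 = 0.82919 A, so P_out = 163.35 × 0.82919 = 135.45 W.
All ideal ⇒ P_in = P_out, so I_supply = 135.45/230 = 0.589 A.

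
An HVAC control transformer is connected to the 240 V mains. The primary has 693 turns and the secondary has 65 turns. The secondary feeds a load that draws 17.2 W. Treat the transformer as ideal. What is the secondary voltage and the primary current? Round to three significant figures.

V_s = V_p × N_s/N_p = 240 × 65/693 = 22.511 V.
I_s = P/V_s = 17.2/22.511 = 0.76408 A.
I_p = I_s × N_s/N_p = 0.76408 × 65/693 = 0.0717 A.

V_s ≈ 22.5 V, I_p ≈ 0.0717 A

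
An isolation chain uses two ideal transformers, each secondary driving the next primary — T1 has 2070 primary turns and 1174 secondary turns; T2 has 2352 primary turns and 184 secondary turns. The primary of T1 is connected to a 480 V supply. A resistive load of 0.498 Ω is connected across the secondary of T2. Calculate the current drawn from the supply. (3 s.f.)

Secondary of T1: V = 480.00 × 1174/2070 = 272.23 V.
Secondary of T2: V = 272.23 × 184/2352 = 21.297 V.
I_load = 21.297/0.498 = 42.765 A, so P_out = 21.297 × 42.765 = 910.77 W.
All ideal ⇒ P_in = P_out, so I_supply = 910.77/480 = 1.90 A.

I_supply ≈ 1.90 A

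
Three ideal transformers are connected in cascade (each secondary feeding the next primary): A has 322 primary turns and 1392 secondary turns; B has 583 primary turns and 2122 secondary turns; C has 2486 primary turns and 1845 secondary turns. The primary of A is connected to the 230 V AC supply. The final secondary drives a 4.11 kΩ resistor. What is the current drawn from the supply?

I_supply ≈ 7.63 A

After A: V = 230.00 × 1392/322 = 994.29 V.
After B: V = 994.29 × 2122/583 = 3619.0 V.
After C: V = 3619.0 × 1845/2486 = 2685.9 V.
I_load = 2685.9/4110 = 0.65349 A, so P_out = 2685.9 × 0.65349 = 1755.2 W.
All ideal ⇒ P_in = P_out, so I_supply = 1755.2/230 = 7.63 A.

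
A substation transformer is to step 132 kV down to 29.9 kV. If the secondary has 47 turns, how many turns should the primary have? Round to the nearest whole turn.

N_p/N_s = V_p/V_s, so N_p = 47 × 132000/29900 = 207.5 ≈ 207 turns.

N_p = 207 turns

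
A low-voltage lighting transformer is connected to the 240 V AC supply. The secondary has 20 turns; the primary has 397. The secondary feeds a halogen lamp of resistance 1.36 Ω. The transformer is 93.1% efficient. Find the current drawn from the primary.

V_s = 240 × 20/397 = 12.091 V.
I_s = V_s/R = 12.091/1.36 = 8.8902 A.
P_out = V_s I_s = 12.091 × 8.8902 = 107.49 W.
P_in = P_out/η = 107.49/0.931 = 115.46 W.
I_p = P_in/V_p = 115.46/240 = 0.481 A.

I_p ≈ 0.481 A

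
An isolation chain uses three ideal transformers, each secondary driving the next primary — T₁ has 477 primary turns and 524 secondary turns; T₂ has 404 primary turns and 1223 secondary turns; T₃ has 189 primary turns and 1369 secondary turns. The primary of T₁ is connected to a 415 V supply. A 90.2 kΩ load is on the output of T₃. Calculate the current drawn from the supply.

I_supply ≈ 2.67 A

Secondary of T₁: V = 415.00 × 524/477 = 455.89 V.
Secondary of T₂: V = 455.89 × 1223/404 = 1380.1 V.
Secondary of T₃: V = 1380.1 × 1369/189 = 9996.5 V.
I_load = 9996.5/90200 = 0.11083 A, so P_out = 9996.5 × 0.11083 = 1107.9 W.
All ideal ⇒ P_in = P_out, so I_supply = 1107.9/415 = 2.67 A.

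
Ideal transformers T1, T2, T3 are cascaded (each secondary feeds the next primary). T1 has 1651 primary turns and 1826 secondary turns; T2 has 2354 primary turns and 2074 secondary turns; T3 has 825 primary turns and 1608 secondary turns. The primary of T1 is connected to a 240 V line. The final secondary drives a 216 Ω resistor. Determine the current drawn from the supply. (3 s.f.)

I_supply ≈ 4.01 A

After T1: V = 240.00 × 1826/1651 = 265.44 V.
After T2: V = 265.44 × 2074/2354 = 233.87 V.
After T3: V = 233.87 × 1608/825 = 455.83 V.
I_load = 455.83/216 = 2.1103 A, so P_out = 455.83 × 2.1103 = 961.93 W.
All ideal ⇒ P_in = P_out, so I_supply = 961.93/240 = 4.01 A.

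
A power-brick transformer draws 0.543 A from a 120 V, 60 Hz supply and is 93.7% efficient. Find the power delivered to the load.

P_in = V_p I_p = 120 × 0.543 = 65.160 W.
P_out = η P_in = 0.937 × 65.160 = 61.1 W.

P_out ≈ 61.1 W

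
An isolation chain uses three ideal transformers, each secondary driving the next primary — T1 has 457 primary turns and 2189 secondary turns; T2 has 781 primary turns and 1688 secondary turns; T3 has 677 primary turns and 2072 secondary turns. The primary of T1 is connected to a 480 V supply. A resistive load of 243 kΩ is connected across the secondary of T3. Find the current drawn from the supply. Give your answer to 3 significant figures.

I_supply ≈ 1.98 A

Secondary of T1: V = 480.00 × 2189/457 = 2299.2 V.
Secondary of T2: V = 2299.2 × 1688/781 = 4969.3 V.
Secondary of T3: V = 4969.3 × 2072/677 = 15209 V.
I_load = 15209/243000 = 0.062587 A, so P_out = 15209 × 0.062587 = 951.88 W.
All ideal ⇒ P_in = P_out, so I_supply = 951.88/480 = 1.98 A.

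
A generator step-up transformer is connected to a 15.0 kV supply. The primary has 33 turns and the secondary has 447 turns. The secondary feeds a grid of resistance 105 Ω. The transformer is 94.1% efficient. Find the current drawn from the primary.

I_p ≈ 27900 A

V_s = 15000 × 447/33 = 203180 V.
I_s = V_s/R = 203180/105 = 1935.1 A.
P_out = V_s I_s = 203180 × 1935.1 = 3.9317×10^8 W.
P_in = P_out/η = 3.9317×10^8/0.941 = 4.1782×10^8 W.
I_p = P_in/V_p = 4.1782×10^8/15000 = 27900 A.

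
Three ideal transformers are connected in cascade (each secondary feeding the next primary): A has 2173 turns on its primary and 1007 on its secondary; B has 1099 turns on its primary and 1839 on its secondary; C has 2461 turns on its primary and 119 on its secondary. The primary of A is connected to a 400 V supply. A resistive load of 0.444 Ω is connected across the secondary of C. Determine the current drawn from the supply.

I_supply ≈ 1.27 A

After A: V = 400.00 × 1007/2173 = 185.37 V.
After B: V = 185.37 × 1839/1099 = 310.18 V.
After C: V = 310.18 × 119/2461 = 14.999 V.
I_load = 14.999/0.444 = 33.781 A, so P_out = 14.999 × 33.781 = 506.66 W.
All ideal ⇒ P_in = P_out, so I_supply = 506.66/400 = 1.27 A.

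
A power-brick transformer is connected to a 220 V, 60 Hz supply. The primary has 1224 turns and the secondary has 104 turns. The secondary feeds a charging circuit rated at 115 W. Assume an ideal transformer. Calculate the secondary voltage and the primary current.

V_s ≈ 18.7 V, I_p ≈ 0.523 A

V_s = V_p × N_s/N_p = 220 × 104/1224 = 18.693 V.
I_s = P/V_s = 115/18.693 = 6.1521 A.
I_p = I_s × N_s/N_p = 6.1521 × 104/1224 = 0.523 A.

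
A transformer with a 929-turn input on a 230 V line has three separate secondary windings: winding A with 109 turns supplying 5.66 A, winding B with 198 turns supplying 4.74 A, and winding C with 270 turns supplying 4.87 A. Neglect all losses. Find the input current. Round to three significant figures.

I_in ≈ 3.09 A

V_A = 230 × 109/929 = 26.986 V; V_B = 230 × 198/929 = 49.020 V; V_C = 230 × 270/929 = 66.846 V.
P_out = V_A I_A + V_B I_B + V_C I_C = 26.986×5.66 + 49.020×4.74 + 66.846×4.87 = 152.74 + 232.36 + 325.54 = 710.64 W.
Ideal ⇒ P_in = P_out, so I_in = P_out/V_in = 710.64/230 = 3.09 A.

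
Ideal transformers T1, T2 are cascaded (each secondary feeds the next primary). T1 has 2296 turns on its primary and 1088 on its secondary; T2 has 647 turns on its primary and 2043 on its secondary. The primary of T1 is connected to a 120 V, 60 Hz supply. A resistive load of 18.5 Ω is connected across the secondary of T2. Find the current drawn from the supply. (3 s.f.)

After T1: V = 120.00 × 1088/2296 = 56.864 V.
After T2: V = 56.864 × 2043/647 = 179.56 V.
I_load = 179.56/18.5 = 9.7058 A, so P_out = 179.56 × 9.7058 = 1742.7 W.
All ideal ⇒ P_in = P_out, so I_supply = 1742.7/120 = 14.5 A.

I_supply ≈ 14.5 A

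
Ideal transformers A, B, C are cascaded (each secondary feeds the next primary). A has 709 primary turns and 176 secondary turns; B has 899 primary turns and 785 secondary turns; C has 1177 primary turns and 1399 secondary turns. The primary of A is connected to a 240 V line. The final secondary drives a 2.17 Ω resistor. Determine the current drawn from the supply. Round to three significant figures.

After A: V = 240.00 × 176/709 = 59.577 V.
After B: V = 59.577 × 785/899 = 52.022 V.
After C: V = 52.022 × 1399/1177 = 61.834 V.
I_load = 61.834/2.17 = 28.495 A, so P_out = 61.834 × 28.495 = 1762.0 W.
All ideal ⇒ P_in = P_out, so I_supply = 1762.0/240 = 7.34 A.

I_supply ≈ 7.34 A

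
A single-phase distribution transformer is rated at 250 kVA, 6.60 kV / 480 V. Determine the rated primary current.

I_p ≈ 37.9 A

I_p = S/V_p = 250000/6600 = 37.9 A.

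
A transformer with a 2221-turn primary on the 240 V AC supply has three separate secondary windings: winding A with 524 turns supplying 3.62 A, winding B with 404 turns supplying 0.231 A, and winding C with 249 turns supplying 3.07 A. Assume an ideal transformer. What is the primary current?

I_p ≈ 1.24 A

V_A = 240 × 524/2221 = 56.623 V; V_B = 240 × 404/2221 = 43.656 V; V_C = 240 × 249/2221 = 26.907 V.
P_out = V_A I_A + V_B I_B + V_C I_C = 56.623×3.62 + 43.656×0.231 + 26.907×3.07 = 204.98 + 10.085 + 82.604 = 297.66 W.
Ideal ⇒ P_in = P_out, so I_p = P_out/V_p = 297.66/240 = 1.24 A.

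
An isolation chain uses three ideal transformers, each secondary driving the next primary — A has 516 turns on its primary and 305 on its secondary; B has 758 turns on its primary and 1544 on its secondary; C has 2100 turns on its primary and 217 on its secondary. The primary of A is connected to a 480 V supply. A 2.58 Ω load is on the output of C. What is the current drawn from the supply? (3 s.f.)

I_supply ≈ 2.88 A

After A: V = 480.00 × 305/516 = 283.72 V.
After B: V = 283.72 × 1544/758 = 577.92 V.
After C: V = 577.92 × 217/2100 = 59.719 V.
I_load = 59.719/2.58 = 23.147 A, so P_out = 59.719 × 23.147 = 1382.3 W.
All ideal ⇒ P_in = P_out, so I_supply = 1382.3/480 = 2.88 A.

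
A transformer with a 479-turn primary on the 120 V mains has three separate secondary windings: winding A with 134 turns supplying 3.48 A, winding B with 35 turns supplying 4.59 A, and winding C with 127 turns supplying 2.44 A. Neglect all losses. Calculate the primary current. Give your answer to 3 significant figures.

V_A = 120 × 134/479 = 33.570 V; V_B = 120 × 35/479 = 8.7683 V; V_C = 120 × 127/479 = 31.816 V.
P_out = V_A I_A + V_B I_B + V_C I_C = 33.570×3.48 + 8.7683×4.59 + 31.816×2.44 = 116.82 + 40.246 + 77.632 = 234.70 W.
Ideal ⇒ P_in = P_out, so I_p = P_out/V_p = 234.70/120 = 1.96 A.

I_p ≈ 1.96 A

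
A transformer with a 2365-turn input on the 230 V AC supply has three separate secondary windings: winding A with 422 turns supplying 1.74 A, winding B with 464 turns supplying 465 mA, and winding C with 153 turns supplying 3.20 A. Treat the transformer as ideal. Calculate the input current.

V_A = 230 × 422/2365 = 41.040 V; V_B = 230 × 464/2365 = 45.125 V; V_C = 230 × 153/2365 = 14.879 V.
P_out = V_A I_A + V_B I_B + V_C I_C = 41.040×1.74 + 45.125×0.465 + 14.879×3.20 = 71.410 + 20.983 + 47.614 = 140.01 W.
Ideal ⇒ P_in = P_out, so I_in = P_out/V_in = 140.01/230 = 0.609 A.

I_in ≈ 0.609 A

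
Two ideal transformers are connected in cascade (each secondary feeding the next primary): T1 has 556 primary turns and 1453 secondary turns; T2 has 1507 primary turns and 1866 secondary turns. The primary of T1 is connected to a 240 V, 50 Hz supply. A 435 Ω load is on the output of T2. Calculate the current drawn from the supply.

Secondary of T1: V = 240.00 × 1453/556 = 627.19 V.
Secondary of T2: V = 627.19 × 1866/1507 = 776.61 V.
I_load = 776.61/435 = 1.7853 A, so P_out = 776.61 × 1.7853 = 1386.5 W.
All ideal ⇒ P_in = P_out, so I_supply = 1386.5/240 = 5.78 A.

I_supply ≈ 5.78 A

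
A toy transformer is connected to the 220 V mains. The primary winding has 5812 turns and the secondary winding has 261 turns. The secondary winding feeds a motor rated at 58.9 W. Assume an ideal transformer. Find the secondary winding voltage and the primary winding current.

V_s ≈ 9.88 V, I_p ≈ 0.268 A

V_s = V_p × N_s/N_p = 220 × 261/5812 = 9.8796 V.
I_s = P/V_s = 58.9/9.8796 = 5.9618 A.
I_p = I_s × N_s/N_p = 5.9618 × 261/5812 = 0.268 A.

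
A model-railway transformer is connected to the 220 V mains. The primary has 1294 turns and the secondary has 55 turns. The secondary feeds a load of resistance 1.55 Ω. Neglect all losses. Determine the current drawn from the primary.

V_s = V_p × N_s/N_p = 220 × 55/1294 = 9.3509 V.
I_s = V_s/R = 9.3509/1.55 = 6.0328 A.
For an ideal transformer I_p N_p = I_s N_s, so I_p = 6.0328 × 55/1294 = 0.256 A.

I_p ≈ 0.256 A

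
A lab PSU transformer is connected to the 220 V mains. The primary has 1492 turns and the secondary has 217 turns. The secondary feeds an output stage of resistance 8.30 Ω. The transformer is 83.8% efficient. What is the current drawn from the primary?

V_s = 220 × 217/1492 = 31.997 V.
I_s = V_s/R = 31.997/8.30 = 3.8551 A.
P_out = V_s I_s = 31.997 × 3.8551 = 123.35 W.
P_in = P_out/η = 123.35/0.838 = 147.20 W.
I_p = P_in/V_p = 147.20/220 = 0.669 A.

I_p ≈ 0.669 A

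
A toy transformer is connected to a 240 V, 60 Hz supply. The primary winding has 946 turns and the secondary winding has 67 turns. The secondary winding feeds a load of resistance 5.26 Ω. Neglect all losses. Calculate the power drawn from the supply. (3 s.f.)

V_s = V_p × N_s/N_p = 240 × 67/946 = 16.998 V.
I_s = V_s/R = 16.998/5.26 = 3.2315 A.
I_p = I_s × N_s/N_p = 3.2315 × 67/946 = 0.22887 A.
P = V_p I_p = 240 × 0.22887 = 54.9 W.

P ≈ 54.9 W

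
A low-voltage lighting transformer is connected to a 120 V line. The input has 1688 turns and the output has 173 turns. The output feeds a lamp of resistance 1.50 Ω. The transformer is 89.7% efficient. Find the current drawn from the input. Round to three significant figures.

I_in ≈ 0.937 A

V_out = 120 × 173/1688 = 12.299 V.
I_out = V_out/R = 12.299/1.50 = 8.1991 A.
P_out = V_out I_out = 12.299 × 8.1991 = 100.84 W.
P_in = P_out/η = 100.84/0.897 = 112.42 W.
I_in = P_in/V_in = 112.42/120 = 0.937 A.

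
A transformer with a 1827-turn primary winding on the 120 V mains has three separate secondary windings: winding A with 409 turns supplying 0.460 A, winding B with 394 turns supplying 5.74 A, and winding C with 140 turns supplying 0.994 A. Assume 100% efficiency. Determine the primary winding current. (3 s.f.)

V_A = 120 × 409/1827 = 26.864 V; V_B = 120 × 394/1827 = 25.878 V; V_C = 120 × 140/1827 = 9.1954 V.
P_out = V_A I_A + V_B I_B + V_C I_C = 26.864×0.460 + 25.878×5.74 + 9.1954×0.994 = 12.357 + 148.54 + 9.1402 = 170.04 W.
Ideal ⇒ P_in = P_out, so I_p = P_out/V_p = 170.04/120 = 1.42 A.

I_p ≈ 1.42 A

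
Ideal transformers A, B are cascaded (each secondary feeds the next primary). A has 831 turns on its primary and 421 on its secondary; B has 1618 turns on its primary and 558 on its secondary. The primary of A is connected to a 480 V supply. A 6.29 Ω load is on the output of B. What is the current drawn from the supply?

Secondary of A: V = 480.00 × 421/831 = 243.18 V.
Secondary of B: V = 243.18 × 558/1618 = 83.864 V.
I_load = 83.864/6.29 = 13.333 A, so P_out = 83.864 × 13.333 = 1118.2 W.
All ideal ⇒ P_in = P_out, so I_supply = 1118.2/480 = 2.33 A.

I_supply ≈ 2.33 A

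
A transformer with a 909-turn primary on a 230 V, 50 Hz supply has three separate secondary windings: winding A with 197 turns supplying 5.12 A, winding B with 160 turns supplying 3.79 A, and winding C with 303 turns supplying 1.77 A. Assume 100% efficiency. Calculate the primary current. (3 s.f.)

I_p ≈ 2.37 A

V_A = 230 × 197/909 = 49.846 V; V_B = 230 × 160/909 = 40.484 V; V_C = 230 × 303/909 = 76.667 V.
P_out = V_A I_A + V_B I_B + V_C I_C = 49.846×5.12 + 40.484×3.79 + 76.667×1.77 = 255.21 + 153.43 + 135.70 = 544.35 W.
Ideal ⇒ P_in = P_out, so I_p = P_out/V_p = 544.35/230 = 2.37 A.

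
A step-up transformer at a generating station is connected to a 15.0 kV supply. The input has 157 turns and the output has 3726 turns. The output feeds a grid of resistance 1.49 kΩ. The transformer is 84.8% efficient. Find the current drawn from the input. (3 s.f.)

V_out = 15000 × 3726/157 = 355990 V.
I_out = V_out/R = 355990/1490 = 238.92 A.
P_out = V_out I_out = 355990 × 238.92 = 8.5052×10^7 W.
P_in = P_out/η = 8.5052×10^7/0.848 = 1.0030×10^8 W.
I_in = P_in/V_in = 1.0030×10^8/15000 = 6690 A.

I_in ≈ 6690 A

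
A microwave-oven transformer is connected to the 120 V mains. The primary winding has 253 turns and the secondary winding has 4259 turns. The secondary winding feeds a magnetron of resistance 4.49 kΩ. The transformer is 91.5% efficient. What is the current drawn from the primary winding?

I_p ≈ 8.28 A

V_s = 120 × 4259/253 = 2020.1 V.
I_s = V_s/R = 2020.1/4490 = 0.44991 A.
P_out = V_s I_s = 2020.1 × 0.44991 = 908.85 W.
P_in = P_out/η = 908.85/0.915 = 993.27 W.
I_p = P_in/V_p = 993.27/120 = 8.28 A.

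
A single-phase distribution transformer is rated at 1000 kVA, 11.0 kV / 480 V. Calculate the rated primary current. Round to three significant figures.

I_p = S/V_p = 1000000/11000 = 90.9 A.

I_p ≈ 90.9 A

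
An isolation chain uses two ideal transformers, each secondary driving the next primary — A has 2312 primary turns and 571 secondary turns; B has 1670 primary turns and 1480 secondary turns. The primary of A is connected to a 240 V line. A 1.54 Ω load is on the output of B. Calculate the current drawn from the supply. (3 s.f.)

After A: V = 240.00 × 571/2312 = 59.273 V.
After B: V = 59.273 × 1480/1670 = 52.530 V.
I_load = 52.530/1.54 = 34.110 A, so P_out = 52.530 × 34.110 = 1791.8 W.
All ideal ⇒ P_in = P_out, so I_supply = 1791.8/240 = 7.47 A.

I_supply ≈ 7.47 A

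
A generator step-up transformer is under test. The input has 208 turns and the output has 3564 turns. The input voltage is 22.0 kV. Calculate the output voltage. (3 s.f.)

V_out ≈ 377000 V

V_out/V_in = N_out/N_in, so V_out = 22000 × 3564/208 = 377000 V.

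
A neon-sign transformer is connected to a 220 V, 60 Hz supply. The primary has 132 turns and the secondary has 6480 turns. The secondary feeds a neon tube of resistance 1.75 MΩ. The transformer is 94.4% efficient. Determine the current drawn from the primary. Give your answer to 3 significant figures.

V_s = 220 × 6480/132 = 10800 V.
I_s = V_s/R = 10800/(1.75×10^6) = 0.0061714 A.
P_out = V_s I_s = 10800 × 0.0061714 = 66.651 W.
P_in = P_out/η = 66.651/0.944 = 70.605 W.
I_p = P_in/V_p = 70.605/220 = 0.321 A.

I_p ≈ 0.321 A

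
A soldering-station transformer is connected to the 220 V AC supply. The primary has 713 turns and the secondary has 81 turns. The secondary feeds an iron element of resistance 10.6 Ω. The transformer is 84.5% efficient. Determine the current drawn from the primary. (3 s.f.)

V_s = 220 × 81/713 = 24.993 V.
I_s = V_s/R = 24.993/10.6 = 2.3578 A.
P_out = V_s I_s = 24.993 × 2.3578 = 58.929 W.
P_in = P_out/η = 58.929/0.845 = 69.739 W.
I_p = P_in/V_p = 69.739/220 = 0.317 A.

I_p ≈ 0.317 A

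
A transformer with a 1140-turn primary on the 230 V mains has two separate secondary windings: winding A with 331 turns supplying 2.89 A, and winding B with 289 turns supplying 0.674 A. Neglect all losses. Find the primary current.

V_A = 230 × 331/1140 = 66.781 V; V_B = 230 × 289/1140 = 58.307 V.
P_out = V_A I_A + V_B I_B = 66.781×2.89 + 58.307×0.674 = 193.00 + 39.299 = 232.30 W.
Ideal ⇒ P_in = P_out, so I_p = P_out/V_p = 232.30/230 = 1.01 A.

I_p ≈ 1.01 A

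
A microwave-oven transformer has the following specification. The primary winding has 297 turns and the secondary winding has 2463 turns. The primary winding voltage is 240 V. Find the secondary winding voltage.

V_s/V_p = N_s/N_p, so V_s = 240 × 2463/297 = 1990 V.

V_s ≈ 1990 V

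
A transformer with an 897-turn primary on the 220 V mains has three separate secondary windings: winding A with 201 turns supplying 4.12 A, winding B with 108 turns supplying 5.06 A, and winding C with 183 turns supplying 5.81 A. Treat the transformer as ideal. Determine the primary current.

I_p ≈ 2.72 A

V_A = 220 × 201/897 = 49.298 V; V_B = 220 × 108/897 = 26.488 V; V_C = 220 × 183/897 = 44.883 V.
P_out = V_A I_A + V_B I_B + V_C I_C = 49.298×4.12 + 26.488×5.06 + 44.883×5.81 = 203.11 + 134.03 + 260.77 = 597.91 W.
Ideal ⇒ P_in = P_out, so I_p = P_out/V_p = 597.91/220 = 2.72 A.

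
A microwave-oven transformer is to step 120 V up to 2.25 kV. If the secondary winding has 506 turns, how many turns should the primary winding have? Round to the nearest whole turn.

N_p = 27 turns

N_p/N_s = V_p/V_s, so N_p = 506 × 120/2250 = 27.0 ≈ 27 turns.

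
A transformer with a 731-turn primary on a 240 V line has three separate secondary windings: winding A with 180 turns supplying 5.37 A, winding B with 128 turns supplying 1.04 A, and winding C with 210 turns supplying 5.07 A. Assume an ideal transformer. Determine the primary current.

V_A = 240 × 180/731 = 59.097 V; V_B = 240 × 128/731 = 42.025 V; V_C = 240 × 210/731 = 68.947 V.
P_out = V_A I_A + V_B I_B + V_C I_C = 59.097×5.37 + 42.025×1.04 + 68.947×5.07 = 317.35 + 43.706 + 349.56 = 710.62 W.
Ideal ⇒ P_in = P_out, so I_p = P_out/V_p = 710.62/240 = 2.96 A.

I_p ≈ 2.96 A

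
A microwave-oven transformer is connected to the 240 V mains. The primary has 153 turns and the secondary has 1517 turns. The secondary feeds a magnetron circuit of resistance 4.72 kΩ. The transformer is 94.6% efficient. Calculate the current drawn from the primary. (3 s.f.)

I_p ≈ 5.28 A

V_s = 240 × 1517/153 = 2379.6 V.
I_s = V_s/R = 2379.6/4720 = 0.50415 A.
P_out = V_s I_s = 2379.6 × 0.50415 = 1199.7 W.
P_in = P_out/η = 1199.7/0.946 = 1268.2 W.
I_p = P_in/V_p = 1268.2/240 = 5.28 A.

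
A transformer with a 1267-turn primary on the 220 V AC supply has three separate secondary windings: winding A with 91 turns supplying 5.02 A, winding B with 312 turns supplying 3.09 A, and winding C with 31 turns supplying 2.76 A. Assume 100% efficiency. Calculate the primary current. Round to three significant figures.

V_A = 220 × 91/1267 = 15.801 V; V_B = 220 × 312/1267 = 54.175 V; V_C = 220 × 31/1267 = 5.3828 V.
P_out = V_A I_A + V_B I_B + V_C I_C = 15.801×5.02 + 54.175×3.09 + 5.3828×2.76 = 79.322 + 167.40 + 14.857 = 261.58 W.
Ideal ⇒ P_in = P_out, so I_p = P_out/V_p = 261.58/220 = 1.19 A.

I_p ≈ 1.19 A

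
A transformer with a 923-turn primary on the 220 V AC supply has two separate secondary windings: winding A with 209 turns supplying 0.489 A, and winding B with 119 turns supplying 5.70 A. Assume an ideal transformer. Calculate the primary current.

V_A = 220 × 209/923 = 49.816 V; V_B = 220 × 119/923 = 28.364 V.
P_out = V_A I_A + V_B I_B = 49.816×0.489 + 28.364×5.70 = 24.360 + 161.67 = 186.03 W.
Ideal ⇒ P_in = P_out, so I_p = P_out/V_p = 186.03/220 = 0.846 A.

I_p ≈ 0.846 A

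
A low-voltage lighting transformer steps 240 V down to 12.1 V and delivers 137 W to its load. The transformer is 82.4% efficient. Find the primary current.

I_p ≈ 0.693 A

P_in = P_out/η = 137/0.824 = 166.26 W.
I_p = P_in/V_p = 166.26/240 = 0.693 A.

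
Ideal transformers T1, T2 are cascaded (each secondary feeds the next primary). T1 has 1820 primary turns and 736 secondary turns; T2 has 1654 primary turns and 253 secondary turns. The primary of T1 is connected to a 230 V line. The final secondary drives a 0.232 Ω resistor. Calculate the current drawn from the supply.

I_supply ≈ 3.79 A

After T1: V = 230.00 × 736/1820 = 93.011 V.
After T2: V = 93.011 × 253/1654 = 14.227 V.
I_load = 14.227/0.232 = 61.324 A, so P_out = 14.227 × 61.324 = 872.47 W.
All ideal ⇒ P_in = P_out, so I_supply = 872.47/230 = 3.79 A.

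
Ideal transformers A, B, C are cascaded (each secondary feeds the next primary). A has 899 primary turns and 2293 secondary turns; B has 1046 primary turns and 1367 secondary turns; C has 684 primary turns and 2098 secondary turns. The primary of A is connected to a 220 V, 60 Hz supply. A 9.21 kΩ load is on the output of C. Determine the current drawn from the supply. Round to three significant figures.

I_supply ≈ 2.50 A

After A: V = 220.00 × 2293/899 = 561.13 V.
After B: V = 561.13 × 1367/1046 = 733.34 V.
After C: V = 733.34 × 2098/684 = 2249.3 V.
I_load = 2249.3/9210 = 0.24423 A, so P_out = 2249.3 × 0.24423 = 549.35 W.
All ideal ⇒ P_in = P_out, so I_supply = 549.35/220 = 2.50 A.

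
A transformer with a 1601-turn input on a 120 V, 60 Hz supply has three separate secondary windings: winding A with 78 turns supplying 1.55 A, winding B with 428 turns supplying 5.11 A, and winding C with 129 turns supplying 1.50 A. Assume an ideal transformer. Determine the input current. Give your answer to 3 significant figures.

I_in ≈ 1.56 A

V_A = 120 × 78/1601 = 5.8463 V; V_B = 120 × 428/1601 = 32.080 V; V_C = 120 × 129/1601 = 9.6690 V.
P_out = V_A I_A + V_B I_B + V_C I_C = 5.8463×1.55 + 32.080×5.11 + 9.6690×1.50 = 9.0618 + 163.93 + 14.503 = 187.49 W.
Ideal ⇒ P_in = P_out, so I_in = P_out/V_in = 187.49/120 = 1.56 A.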